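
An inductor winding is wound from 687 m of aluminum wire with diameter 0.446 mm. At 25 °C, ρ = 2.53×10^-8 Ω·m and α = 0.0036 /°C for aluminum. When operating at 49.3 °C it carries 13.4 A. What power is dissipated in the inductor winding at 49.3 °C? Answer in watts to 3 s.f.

A = π(d/2)² = π(2.2300e-04 m)² = 1.562e-07 m²
R₍25₎ = ρL/A = (2.53×10^-8)(687)/(1.562e-07) = 111.3 Ω
R₍49.3₎ = R₍25₎(1 + αΔT) = 111.3 × (1 + 0.0036×24.3) = 121 Ω
P = I²R = (13.4)² × 121 = 21700 W

21700 W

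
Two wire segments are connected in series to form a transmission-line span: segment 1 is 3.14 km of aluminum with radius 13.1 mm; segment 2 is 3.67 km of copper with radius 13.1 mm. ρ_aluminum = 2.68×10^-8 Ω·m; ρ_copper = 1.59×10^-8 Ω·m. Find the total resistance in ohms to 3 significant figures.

0.264 Ω

Segment 1: A = πr² = π(1.3100e-02 m)² = 5.391e-04 m²
R₁ = ρL/A = (2.68×10^-8)(3140)/(5.391e-04) = 0.1561 Ω
R₂ = (1.59×10^-8)(3670)/(5.391e-04) = 0.1082 Ω
R = R₁ + R₂ = 0.264 Ω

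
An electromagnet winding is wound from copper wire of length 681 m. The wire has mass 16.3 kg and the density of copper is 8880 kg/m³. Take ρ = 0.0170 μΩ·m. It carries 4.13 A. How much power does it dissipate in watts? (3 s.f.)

73.3 W

ρ = 0.0170 μΩ·m = 1.70×10^-8 Ω·m
A = m/(density·L) = 16.3/(8880×681) = 2.6954e-06 m²
R = ρL/A = (1.70×10^-8)(681)/(2.6954e-06) = 4.295 Ω
P = I²R = (4.13)² × 4.295 = 73.3 W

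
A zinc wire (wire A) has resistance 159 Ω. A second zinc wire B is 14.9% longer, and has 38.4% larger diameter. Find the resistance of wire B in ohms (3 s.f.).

95.4 Ω

R ∝ L/d², so R_B/R_A = (1 + 14.9/100) × (1 + 38.4/100)⁻²
= 1.149 × 0.5221 = 0.5999
R_B = 0.5999 × 159 = 95.4 Ω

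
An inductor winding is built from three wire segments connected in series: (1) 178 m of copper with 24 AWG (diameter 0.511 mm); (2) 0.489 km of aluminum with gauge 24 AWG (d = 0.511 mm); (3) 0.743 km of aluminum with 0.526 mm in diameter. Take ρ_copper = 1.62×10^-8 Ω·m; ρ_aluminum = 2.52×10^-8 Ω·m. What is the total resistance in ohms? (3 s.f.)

160 Ω

Seg 1: A = π(0.511/2 mm)² = π(2.5550e-04 m)² = 2.051e-07 m²
R_1 = (1.62×10^-8)(178)/(2.051e-07) = 14.06 Ω
Seg 2: A = π(0.511/2 mm)² = π(2.5550e-04 m)² = 2.051e-07 m²
R_2 = (2.52×10^-8)(489)/(2.051e-07) = 60.09 Ω
Seg 3: A = π(d/2)² = π(2.6300e-04 m)² = 2.173e-07 m²
R_3 = (2.52×10^-8)(743)/(2.173e-07) = 86.16 Ω
R_total = R_1 + R_2 + R_3 = 160 Ω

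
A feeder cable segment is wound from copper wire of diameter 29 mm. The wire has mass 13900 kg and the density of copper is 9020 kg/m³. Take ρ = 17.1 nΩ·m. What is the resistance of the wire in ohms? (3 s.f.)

0.0604 Ω

ρ = 17.1 nΩ·m = 1.71×10^-8 Ω·m
A = π(d/2)² = π(1.4500e-02 m)² = 6.6052e-04 m²
L = m/(density·A) = 13900/(9020×6.6052e-04) = 2333 m
R = ρL/A = (1.71×10^-8)(2333)/(6.6052e-04) = 0.0604 Ω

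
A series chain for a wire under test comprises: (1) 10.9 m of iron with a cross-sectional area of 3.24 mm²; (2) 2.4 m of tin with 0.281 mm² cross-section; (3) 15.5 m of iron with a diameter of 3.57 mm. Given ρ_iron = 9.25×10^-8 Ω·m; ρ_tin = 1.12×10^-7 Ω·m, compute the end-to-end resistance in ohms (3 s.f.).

Seg 1: A = 3.24 mm² = 3.240e-06 m²
R_1 = (9.25×10^-8)(10.9)/(3.240e-06) = 0.3112 Ω
Seg 2: A = 0.281 mm² = 2.810e-07 m²
R_2 = (1.12×10^-7)(2.4)/(2.810e-07) = 0.9566 Ω
Seg 3: A = π(d/2)² = π(1.7850e-03 m)² = 1.001e-05 m²
R_3 = (9.25×10^-8)(15.5)/(1.001e-05) = 0.1432 Ω
R_total = R_1 + R_2 + R_3 = 1.41 Ω

1.41 Ω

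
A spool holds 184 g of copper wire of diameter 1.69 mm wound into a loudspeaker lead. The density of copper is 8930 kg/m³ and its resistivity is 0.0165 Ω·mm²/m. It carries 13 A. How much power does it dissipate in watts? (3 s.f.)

ρ = 0.0165 Ω·mm²/m = 1.65×10^-8 Ω·m
A = π(d/2)² = π(8.4500e-04 m)² = 2.2432e-06 m²
L = m/(density·A) = 0.184/(8930×2.2432e-06) = 9.186 m
R = ρL/A = (1.65×10^-8)(9.186)/(2.2432e-06) = 0.06757 Ω
P = I²R = (13)² × 0.06757 = 11.4 W

11.4 W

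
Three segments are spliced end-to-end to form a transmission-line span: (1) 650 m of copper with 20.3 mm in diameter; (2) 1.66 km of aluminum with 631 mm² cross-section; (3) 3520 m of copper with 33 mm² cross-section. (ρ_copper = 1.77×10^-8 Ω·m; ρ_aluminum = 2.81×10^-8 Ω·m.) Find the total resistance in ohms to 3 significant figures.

2.00 Ω

Seg 1: A = π(d/2)² = π(1.0150e-02 m)² = 3.237e-04 m²
R_1 = (1.77×10^-8)(650)/(3.237e-04) = 0.03555 Ω
Seg 2: A = 631 mm² = 6.310e-04 m²
R_2 = (2.81×10^-8)(1660)/(6.310e-04) = 0.07392 Ω
Seg 3: A = 33 mm² = 3.300e-05 m²
R_3 = (1.77×10^-8)(3520)/(3.300e-05) = 1.888 Ω
R_total = R_1 + R_2 + R_3 = 2.00 Ω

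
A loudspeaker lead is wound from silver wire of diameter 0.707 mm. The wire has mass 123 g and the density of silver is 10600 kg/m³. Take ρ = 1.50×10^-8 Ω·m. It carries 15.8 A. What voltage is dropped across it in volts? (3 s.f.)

17.8 V

A = π(d/2)² = π(3.5350e-04 m)² = 3.9258e-07 m²
L = m/(density·A) = 0.123/(10600×3.9258e-07) = 29.56 m
R = ρL/A = (1.50×10^-8)(29.56)/(3.9258e-07) = 1.129 Ω
V = IR = 15.8 × 1.129 = 17.8 V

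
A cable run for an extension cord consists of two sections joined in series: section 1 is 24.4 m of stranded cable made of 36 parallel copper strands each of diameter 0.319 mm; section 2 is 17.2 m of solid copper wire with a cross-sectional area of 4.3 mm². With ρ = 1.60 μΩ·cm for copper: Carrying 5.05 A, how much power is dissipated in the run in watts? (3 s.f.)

5.09 W

ρ = 1.60 μΩ·cm = 1.60×10^-8 Ω·m
Section 1: A_strand = π(1.5950e-04)² = 7.992e-08 m²; R₁ = ρL/(N·A_s) = (1.60×10^-8)(24.4)/(36×7.992e-08) = 0.1357 Ω
Section 2: A = 4.3 mm² = 4.300e-06 m²
R₂ = (1.60×10^-8)(17.2)/(4.300e-06) = 0.064 Ω
R = R₁ + R₂ = 0.1997 Ω
P = I²R = (5.05)² × 0.1997 = 5.09 W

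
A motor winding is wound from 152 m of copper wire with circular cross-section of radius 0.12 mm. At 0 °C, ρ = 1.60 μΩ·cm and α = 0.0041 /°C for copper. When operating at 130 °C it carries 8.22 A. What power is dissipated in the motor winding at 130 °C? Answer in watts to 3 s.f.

ρ = 1.60 μΩ·cm = 1.60×10^-8 Ω·m
A = πr² = π(1.2000e-04 m)² = 4.524e-08 m²
R₍0₎ = ρL/A = (1.60×10^-8)(152)/(4.524e-08) = 53.76 Ω
R₍130₎ = R₍0₎(1 + αΔT) = 53.76 × (1 + 0.0041×130) = 82.41 Ω
P = I²R = (8.22)² × 82.41 = 5570 W

5570 W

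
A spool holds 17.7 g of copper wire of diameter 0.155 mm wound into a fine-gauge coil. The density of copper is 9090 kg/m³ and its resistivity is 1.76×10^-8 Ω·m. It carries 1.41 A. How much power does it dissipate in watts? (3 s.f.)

191 W

A = π(d/2)² = π(7.7500e-05 m)² = 1.8869e-08 m²
L = m/(density·A) = 0.0177/(9090×1.8869e-08) = 103.2 m
R = ρL/A = (1.76×10^-8)(103.2)/(1.8869e-08) = 96.25 Ω
P = I²R = (1.41)² × 96.25 = 191 W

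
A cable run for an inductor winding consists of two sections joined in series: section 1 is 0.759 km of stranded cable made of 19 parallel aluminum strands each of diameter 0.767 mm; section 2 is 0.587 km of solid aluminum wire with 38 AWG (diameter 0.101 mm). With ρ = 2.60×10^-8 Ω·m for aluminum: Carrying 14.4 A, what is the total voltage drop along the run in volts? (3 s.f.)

27500 V

Section 1: A_strand = π(3.8350e-04)² = 4.620e-07 m²; R₁ = ρL/(N·A_s) = (2.60×10^-8)(759)/(19×4.620e-07) = 2.248 Ω
Section 2: A = π(0.101/2 mm)² = π(5.0500e-05 m)² = 8.012e-09 m²
R₂ = (2.60×10^-8)(587)/(8.012e-09) = 1905 Ω
R = R₁ + R₂ = 1907 Ω
V = IR = 14.4 × 1907 = 27500 V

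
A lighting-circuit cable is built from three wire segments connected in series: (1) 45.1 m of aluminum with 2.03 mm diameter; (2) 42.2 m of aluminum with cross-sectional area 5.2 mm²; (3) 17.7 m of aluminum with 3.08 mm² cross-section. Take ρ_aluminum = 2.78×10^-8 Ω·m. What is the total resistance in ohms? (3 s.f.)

0.773 Ω

Seg 1: A = π(d/2)² = π(1.0150e-03 m)² = 3.237e-06 m²
R_1 = (2.78×10^-8)(45.1)/(3.237e-06) = 0.3874 Ω
Seg 2: A = 5.2 mm² = 5.200e-06 m²
R_2 = (2.78×10^-8)(42.2)/(5.200e-06) = 0.2256 Ω
Seg 3: A = 3.08 mm² = 3.080e-06 m²
R_3 = (2.78×10^-8)(17.7)/(3.080e-06) = 0.1598 Ω
R_total = R_1 + R_2 + R_3 = 0.773 Ω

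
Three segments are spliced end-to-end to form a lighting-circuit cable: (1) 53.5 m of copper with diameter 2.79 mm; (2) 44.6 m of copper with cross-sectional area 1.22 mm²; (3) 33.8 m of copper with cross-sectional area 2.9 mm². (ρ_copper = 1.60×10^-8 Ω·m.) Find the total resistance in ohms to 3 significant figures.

Seg 1: A = π(d/2)² = π(1.3950e-03 m)² = 6.114e-06 m²
R_1 = (1.60×10^-8)(53.5)/(6.114e-06) = 0.14 Ω
Seg 2: A = 1.22 mm² = 1.220e-06 m²
R_2 = (1.60×10^-8)(44.6)/(1.220e-06) = 0.5849 Ω
Seg 3: A = 2.9 mm² = 2.900e-06 m²
R_3 = (1.60×10^-8)(33.8)/(2.900e-06) = 0.1865 Ω
R_total = R_1 + R_2 + R_3 = 0.911 Ω

0.911 Ω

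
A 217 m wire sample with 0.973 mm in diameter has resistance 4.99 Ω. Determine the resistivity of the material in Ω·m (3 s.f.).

A = π(d/2)² = π(4.8650e-04 m)² = 7.436e-07 m²
ρ = RA/L = (4.99)(7.436e-07)/(217) = 1.71×10^-8 Ω·m

1.71×10^-8 Ω·m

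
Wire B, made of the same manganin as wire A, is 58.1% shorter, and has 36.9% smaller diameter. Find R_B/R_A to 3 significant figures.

1.05

R ∝ L/d², so R_B/R_A = (1 − 58.1/100) × (1 − 36.9/100)⁻²
= 0.419 × 2.511 = 1.05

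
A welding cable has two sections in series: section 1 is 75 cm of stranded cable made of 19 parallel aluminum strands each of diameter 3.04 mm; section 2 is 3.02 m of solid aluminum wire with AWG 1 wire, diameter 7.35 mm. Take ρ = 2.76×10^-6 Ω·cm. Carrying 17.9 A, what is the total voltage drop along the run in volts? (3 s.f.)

0.0379 V

ρ = 2.76×10^-6 Ω·cm = 2.76×10^-8 Ω·m
Section 1: A_strand = π(1.5200e-03)² = 7.258e-06 m²; R₁ = ρL/(N·A_s) = (2.76×10^-8)(0.75)/(19×7.258e-06) = 1.501×10^-4 Ω
Section 2: A = π(7.35/2 mm)² = π(3.6750e-03 m)² = 4.243e-05 m²
R₂ = (2.76×10^-8)(3.02)/(4.243e-05) = 0.001964 Ω
R = R₁ + R₂ = 0.002115 Ω
V = IR = 17.9 × 0.002115 = 0.0379 V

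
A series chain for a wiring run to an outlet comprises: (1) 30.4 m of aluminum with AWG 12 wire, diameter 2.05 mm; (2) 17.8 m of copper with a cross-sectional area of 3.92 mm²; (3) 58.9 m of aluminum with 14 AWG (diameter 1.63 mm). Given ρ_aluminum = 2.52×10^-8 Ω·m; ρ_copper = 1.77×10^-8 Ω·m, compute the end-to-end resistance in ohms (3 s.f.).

Seg 1: A = π(2.05/2 mm)² = π(1.0250e-03 m)² = 3.301e-06 m²
R_1 = (2.52×10^-8)(30.4)/(3.301e-06) = 0.2321 Ω
Seg 2: A = 3.92 mm² = 3.920e-06 m²
R_2 = (1.77×10^-8)(17.8)/(3.920e-06) = 0.08037 Ω
Seg 3: A = π(1.63/2 mm)² = π(8.1500e-04 m)² = 2.087e-06 m²
R_3 = (2.52×10^-8)(58.9)/(2.087e-06) = 0.7113 Ω
R_total = R_1 + R_2 + R_3 = 1.02 Ω

1.02 Ω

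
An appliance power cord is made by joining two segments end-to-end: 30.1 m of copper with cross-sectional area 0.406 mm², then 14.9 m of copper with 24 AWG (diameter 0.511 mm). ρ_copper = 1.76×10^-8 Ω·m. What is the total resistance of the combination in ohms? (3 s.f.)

2.58 Ω

Segment 1: A = 0.406 mm² = 4.060e-07 m²
R₁ = ρL/A = (1.76×10^-8)(30.1)/(4.060e-07) = 1.305 Ω
Segment 2: A = π(0.511/2 mm)² = π(2.5550e-04 m)² = 2.051e-07 m²
R₂ = (1.76×10^-8)(14.9)/(2.051e-07) = 1.279 Ω
R = R₁ + R₂ = 2.58 Ω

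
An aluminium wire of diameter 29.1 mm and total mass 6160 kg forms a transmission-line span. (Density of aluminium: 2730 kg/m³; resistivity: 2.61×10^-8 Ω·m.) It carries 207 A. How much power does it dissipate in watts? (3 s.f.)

5700 W

A = π(d/2)² = π(1.4550e-02 m)² = 6.6508e-04 m²
L = m/(density·A) = 6160/(2730×6.6508e-04) = 3393 m
R = ρL/A = (2.61×10^-8)(3393)/(6.6508e-04) = 0.1331 Ω
P = I²R = (207)² × 0.1331 = 5700 W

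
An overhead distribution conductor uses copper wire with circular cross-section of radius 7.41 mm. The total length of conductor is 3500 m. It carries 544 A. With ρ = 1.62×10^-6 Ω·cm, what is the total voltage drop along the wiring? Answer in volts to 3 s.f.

179 V

ρ = 1.62×10^-6 Ω·cm = 1.62×10^-8 Ω·m
A = πr² = π(7.4100e-03 m)² = 1.725e-04 m²
R = ρL/A = (1.62×10^-8)(3500)/(1.725e-04) = 0.3287 Ω
V = IR = 544 × 0.3287 = 179 V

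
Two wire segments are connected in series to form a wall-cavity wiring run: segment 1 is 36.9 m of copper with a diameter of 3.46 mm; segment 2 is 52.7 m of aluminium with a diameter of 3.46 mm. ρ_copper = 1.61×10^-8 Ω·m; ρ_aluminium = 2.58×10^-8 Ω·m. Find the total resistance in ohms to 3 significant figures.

Segment 1: A = π(d/2)² = π(1.7300e-03 m)² = 9.402e-06 m²
R₁ = ρL/A = (1.61×10^-8)(36.9)/(9.402e-06) = 0.06318 Ω
R₂ = (2.58×10^-8)(52.7)/(9.402e-06) = 0.1446 Ω
R = R₁ + R₂ = 0.208 Ω

0.208 Ω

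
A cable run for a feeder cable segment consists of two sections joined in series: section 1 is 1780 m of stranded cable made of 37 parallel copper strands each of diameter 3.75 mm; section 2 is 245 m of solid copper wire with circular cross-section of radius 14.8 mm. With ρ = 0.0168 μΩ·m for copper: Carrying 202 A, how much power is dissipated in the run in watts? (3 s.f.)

ρ = 0.0168 μΩ·m = 1.68×10^-8 Ω·m
Section 1: A_strand = π(1.8750e-03)² = 1.104e-05 m²; R₁ = ρL/(N·A_s) = (1.68×10^-8)(1780)/(37×1.104e-05) = 0.07318 Ω
Section 2: A = πr² = π(1.4800e-02 m)² = 6.881e-04 m²
R₂ = (1.68×10^-8)(245)/(6.881e-04) = 0.005981 Ω
R = R₁ + R₂ = 0.07916 Ω
P = I²R = (202)² × 0.07916 = 3230 W

3230 W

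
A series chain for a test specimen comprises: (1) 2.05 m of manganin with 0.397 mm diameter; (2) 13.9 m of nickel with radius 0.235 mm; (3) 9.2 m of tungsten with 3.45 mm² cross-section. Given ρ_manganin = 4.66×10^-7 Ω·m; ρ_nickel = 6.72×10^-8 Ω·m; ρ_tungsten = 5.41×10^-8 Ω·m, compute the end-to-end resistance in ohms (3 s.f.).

13.2 Ω

Seg 1: A = π(d/2)² = π(1.9850e-04 m)² = 1.238e-07 m²
R_1 = (4.66×10^-7)(2.05)/(1.238e-07) = 7.717 Ω
Seg 2: A = πr² = π(2.3500e-04 m)² = 1.735e-07 m²
R_2 = (6.72×10^-8)(13.9)/(1.735e-07) = 5.384 Ω
Seg 3: A = 3.45 mm² = 3.450e-06 m²
R_3 = (5.41×10^-8)(9.2)/(3.450e-06) = 0.1443 Ω
R_total = R_1 + R_2 + R_3 = 13.2 Ω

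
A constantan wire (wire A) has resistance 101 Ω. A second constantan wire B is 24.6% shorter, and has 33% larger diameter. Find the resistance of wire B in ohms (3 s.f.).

R ∝ L/d², so R_B/R_A = (1 − 24.6/100) × (1 + 33/100)⁻²
= 0.754 × 0.5653 = 0.4263
R_B = 0.4263 × 101 = 43.1 Ω

43.1 Ω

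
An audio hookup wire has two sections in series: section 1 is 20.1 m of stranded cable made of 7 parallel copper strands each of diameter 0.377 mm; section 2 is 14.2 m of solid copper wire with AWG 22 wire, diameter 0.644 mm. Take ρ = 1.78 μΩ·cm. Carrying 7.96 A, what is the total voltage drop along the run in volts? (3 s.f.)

ρ = 1.78 μΩ·cm = 1.78×10^-8 Ω·m
Section 1: A_strand = π(1.8850e-04)² = 1.116e-07 m²; R₁ = ρL/(N·A_s) = (1.78×10^-8)(20.1)/(7×1.116e-07) = 0.4579 Ω
Section 2: A = π(0.644/2 mm)² = π(3.2200e-04 m)² = 3.257e-07 m²
R₂ = (1.78×10^-8)(14.2)/(3.257e-07) = 0.776 Ω
R = R₁ + R₂ = 1.234 Ω
V = IR = 7.96 × 1.234 = 9.82 V

9.82 V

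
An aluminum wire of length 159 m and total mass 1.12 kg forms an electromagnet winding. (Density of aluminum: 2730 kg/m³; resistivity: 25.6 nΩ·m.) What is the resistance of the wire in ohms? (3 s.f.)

ρ = 25.6 nΩ·m = 2.56×10^-8 Ω·m
A = m/(density·L) = 1.12/(2730×159) = 2.5802e-06 m²
R = ρL/A = (2.56×10^-8)(159)/(2.5802e-06) = 1.58 Ω

1.58 Ω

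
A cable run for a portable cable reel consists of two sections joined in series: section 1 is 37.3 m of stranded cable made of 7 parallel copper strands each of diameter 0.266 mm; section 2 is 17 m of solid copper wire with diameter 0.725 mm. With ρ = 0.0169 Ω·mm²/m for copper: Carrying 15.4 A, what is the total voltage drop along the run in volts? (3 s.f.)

35.7 V

ρ = 0.0169 Ω·mm²/m = 1.69×10^-8 Ω·m
Section 1: A_strand = π(1.3300e-04)² = 5.557e-08 m²; R₁ = ρL/(N·A_s) = (1.69×10^-8)(37.3)/(7×5.557e-08) = 1.62 Ω
Section 2: A = π(d/2)² = π(3.6250e-04 m)² = 4.128e-07 m²
R₂ = (1.69×10^-8)(17)/(4.128e-07) = 0.6959 Ω
R = R₁ + R₂ = 2.316 Ω
V = IR = 15.4 × 2.316 = 35.7 V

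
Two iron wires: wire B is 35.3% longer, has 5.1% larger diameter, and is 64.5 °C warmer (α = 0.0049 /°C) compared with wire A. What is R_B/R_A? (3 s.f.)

R ∝ ρL/d² with ρ ∝ (1+αΔT), so R_B/R_A = (1 + 35.3/100) × (1 + 5.1/100)⁻² × (1 + 0.0049×64.5)
= 1.353 × 0.9053 × 1.316 = 1.61

1.61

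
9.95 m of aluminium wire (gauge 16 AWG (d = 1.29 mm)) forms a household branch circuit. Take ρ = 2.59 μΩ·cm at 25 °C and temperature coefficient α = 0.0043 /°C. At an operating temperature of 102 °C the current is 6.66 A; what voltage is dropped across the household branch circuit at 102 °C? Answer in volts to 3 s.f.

1.75 V

ρ = 2.59 μΩ·cm = 2.59×10^-8 Ω·m
A = π(1.29/2 mm)² = π(6.4500e-04 m)² = 1.307e-06 m²
R₍25₎ = ρL/A = (2.59×10^-8)(9.95)/(1.307e-06) = 0.1972 Ω
R₍102₎ = R₍25₎(1 + αΔT) = 0.1972 × (1 + 0.0043×77) = 0.2625 Ω
V = IR = 6.66 × 0.2625 = 1.75 V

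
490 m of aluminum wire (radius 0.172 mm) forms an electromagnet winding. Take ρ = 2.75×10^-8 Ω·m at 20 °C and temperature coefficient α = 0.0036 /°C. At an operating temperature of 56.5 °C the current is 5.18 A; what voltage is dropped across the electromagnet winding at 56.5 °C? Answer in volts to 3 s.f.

850 V

A = πr² = π(1.7200e-04 m)² = 9.294e-08 m²
R₍20₎ = ρL/A = (2.75×10^-8)(490)/(9.294e-08) = 145 Ω
R₍56.5₎ = R₍20₎(1 + αΔT) = 145 × (1 + 0.0036×36.5) = 164 Ω
V = IR = 5.18 × 164 = 850 V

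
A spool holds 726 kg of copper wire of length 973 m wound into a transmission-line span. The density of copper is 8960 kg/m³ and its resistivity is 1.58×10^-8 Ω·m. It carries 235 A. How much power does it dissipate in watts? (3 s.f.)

A = m/(density·L) = 726/(8960×973) = 8.3275e-05 m²
R = ρL/A = (1.58×10^-8)(973)/(8.3275e-05) = 0.1846 Ω
P = I²R = (235)² × 0.1846 = 10200 W

10200 W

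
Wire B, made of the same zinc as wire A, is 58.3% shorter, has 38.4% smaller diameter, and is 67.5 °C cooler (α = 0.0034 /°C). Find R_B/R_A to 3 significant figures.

R ∝ ρL/d² with ρ ∝ (1+αΔT), so R_B/R_A = (1 − 58.3/100) × (1 − 38.4/100)⁻² × (1 − 0.0034×67.5)
= 0.417 × 2.635 × 0.7705 = 0.847

0.847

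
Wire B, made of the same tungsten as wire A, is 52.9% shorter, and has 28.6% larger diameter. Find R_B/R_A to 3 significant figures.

0.285

R ∝ L/d², so R_B/R_A = (1 − 52.9/100) × (1 + 28.6/100)⁻²
= 0.471 × 0.6047 = 0.285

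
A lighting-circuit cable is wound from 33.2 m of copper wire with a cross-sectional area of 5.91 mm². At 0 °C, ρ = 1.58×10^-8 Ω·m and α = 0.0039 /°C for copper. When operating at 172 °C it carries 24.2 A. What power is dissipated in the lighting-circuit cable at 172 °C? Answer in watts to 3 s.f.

A = 5.91 mm² = 5.910e-06 m²
R₍0₎ = ρL/A = (1.58×10^-8)(33.2)/(5.910e-06) = 0.08876 Ω
R₍172₎ = R₍0₎(1 + αΔT) = 0.08876 × (1 + 0.0039×172) = 0.1483 Ω
P = I²R = (24.2)² × 0.1483 = 86.8 W

86.8 W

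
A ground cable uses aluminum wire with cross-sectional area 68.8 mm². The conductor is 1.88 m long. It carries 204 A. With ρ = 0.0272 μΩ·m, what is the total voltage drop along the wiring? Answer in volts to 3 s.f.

0.152 V

ρ = 0.0272 μΩ·m = 2.72×10^-8 Ω·m
A = 68.8 mm² = 6.880e-05 m²
R = ρL/A = (2.72×10^-8)(1.88)/(6.880e-05) = 7.433×10^-4 Ω
V = IR = 204 × 7.433×10^-4 = 0.152 V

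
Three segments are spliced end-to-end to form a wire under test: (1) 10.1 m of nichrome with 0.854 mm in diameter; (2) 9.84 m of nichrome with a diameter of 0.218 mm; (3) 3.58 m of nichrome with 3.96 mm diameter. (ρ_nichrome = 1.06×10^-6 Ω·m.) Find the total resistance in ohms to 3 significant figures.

Seg 1: A = π(d/2)² = π(4.2700e-04 m)² = 5.728e-07 m²
R_1 = (1.06×10^-6)(10.1)/(5.728e-07) = 18.69 Ω
Seg 2: A = π(d/2)² = π(1.0900e-04 m)² = 3.733e-08 m²
R_2 = (1.06×10^-6)(9.84)/(3.733e-08) = 279.4 Ω
Seg 3: A = π(d/2)² = π(1.9800e-03 m)² = 1.232e-05 m²
R_3 = (1.06×10^-6)(3.58)/(1.232e-05) = 0.3081 Ω
R_total = R_1 + R_2 + R_3 = 298 Ω

298 Ω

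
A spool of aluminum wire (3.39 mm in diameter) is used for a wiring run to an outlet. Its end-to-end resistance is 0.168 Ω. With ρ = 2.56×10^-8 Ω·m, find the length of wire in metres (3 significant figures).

59.2 m

A = π(d/2)² = π(1.6950e-03 m)² = 9.026e-06 m²
L = RA/ρ = (0.168)(9.026e-06)/(2.56×10^-8) = 59.2 m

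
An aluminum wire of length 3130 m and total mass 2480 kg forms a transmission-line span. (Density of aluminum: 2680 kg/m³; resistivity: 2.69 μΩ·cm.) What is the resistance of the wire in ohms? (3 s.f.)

ρ = 2.69 μΩ·cm = 2.69×10^-8 Ω·m
A = m/(density·L) = 2480/(2680×3130) = 2.9565e-04 m²
R = ρL/A = (2.69×10^-8)(3130)/(2.9565e-04) = 0.285 Ω

0.285 Ω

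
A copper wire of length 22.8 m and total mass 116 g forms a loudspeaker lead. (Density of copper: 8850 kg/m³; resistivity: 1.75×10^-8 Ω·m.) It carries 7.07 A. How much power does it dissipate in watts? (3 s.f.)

34.7 W

A = m/(density·L) = 0.116/(8850×22.8) = 5.7488e-07 m²
R = ρL/A = (1.75×10^-8)(22.8)/(5.7488e-07) = 0.6941 Ω
P = I²R = (7.07)² × 0.6941 = 34.7 W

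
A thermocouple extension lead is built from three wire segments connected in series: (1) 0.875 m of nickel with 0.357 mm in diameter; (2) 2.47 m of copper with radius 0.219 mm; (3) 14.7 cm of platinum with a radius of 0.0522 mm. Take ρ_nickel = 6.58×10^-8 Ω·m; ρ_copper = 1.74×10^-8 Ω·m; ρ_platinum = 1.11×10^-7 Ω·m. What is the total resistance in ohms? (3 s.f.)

2.77 Ω

Seg 1: A = π(d/2)² = π(1.7850e-04 m)² = 1.001e-07 m²
R_1 = (6.58×10^-8)(0.875)/(1.001e-07) = 0.5752 Ω
Seg 2: A = πr² = π(2.1900e-04 m)² = 1.507e-07 m²
R_2 = (1.74×10^-8)(2.47)/(1.507e-07) = 0.2852 Ω
Seg 3: A = πr² = π(5.2200e-05 m)² = 8.560e-09 m²
R_3 = (1.11×10^-7)(0.147)/(8.560e-09) = 1.906 Ω
R_total = R_1 + R_2 + R_3 = 2.77 Ω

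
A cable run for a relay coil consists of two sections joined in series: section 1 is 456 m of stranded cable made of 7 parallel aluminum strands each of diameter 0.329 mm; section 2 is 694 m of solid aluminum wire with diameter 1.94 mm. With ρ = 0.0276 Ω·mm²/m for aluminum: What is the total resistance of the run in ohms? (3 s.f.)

27.6 Ω

ρ = 0.0276 Ω·mm²/m = 2.76×10^-8 Ω·m
Section 1: A_strand = π(1.6450e-04)² = 8.501e-08 m²; R₁ = ρL/(N·A_s) = (2.76×10^-8)(456)/(7×8.501e-08) = 21.15 Ω
Section 2: A = π(d/2)² = π(9.7000e-04 m)² = 2.956e-06 m²
R₂ = (2.76×10^-8)(694)/(2.956e-06) = 6.48 Ω
R = R₁ + R₂ = 27.6 Ω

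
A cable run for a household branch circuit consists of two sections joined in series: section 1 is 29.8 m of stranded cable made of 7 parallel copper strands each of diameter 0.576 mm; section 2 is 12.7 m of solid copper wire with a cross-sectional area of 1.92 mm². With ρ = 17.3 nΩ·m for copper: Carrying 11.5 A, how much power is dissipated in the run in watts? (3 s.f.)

52.5 W

ρ = 17.3 nΩ·m = 1.73×10^-8 Ω·m
Section 1: A_strand = π(2.8800e-04)² = 2.606e-07 m²; R₁ = ρL/(N·A_s) = (1.73×10^-8)(29.8)/(7×2.606e-07) = 0.2826 Ω
Section 2: A = 1.92 mm² = 1.920e-06 m²
R₂ = (1.73×10^-8)(12.7)/(1.920e-06) = 0.1144 Ω
R = R₁ + R₂ = 0.3971 Ω
P = I²R = (11.5)² × 0.3971 = 52.5 W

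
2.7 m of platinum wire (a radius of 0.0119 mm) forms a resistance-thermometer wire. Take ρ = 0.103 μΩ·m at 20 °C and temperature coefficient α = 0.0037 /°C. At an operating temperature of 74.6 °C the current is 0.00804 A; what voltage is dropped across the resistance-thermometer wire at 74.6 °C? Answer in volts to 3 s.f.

ρ = 0.103 μΩ·m = 1.03×10^-7 Ω·m
A = πr² = π(1.1900e-05 m)² = 4.449e-10 m²
R₍20₎ = ρL/A = (1.03×10^-7)(2.7)/(4.449e-10) = 625.1 Ω
R₍74.6₎ = R₍20₎(1 + αΔT) = 625.1 × (1 + 0.0037×54.6) = 751.4 Ω
V = IR = 0.00804 × 751.4 = 6.04 V

6.04 V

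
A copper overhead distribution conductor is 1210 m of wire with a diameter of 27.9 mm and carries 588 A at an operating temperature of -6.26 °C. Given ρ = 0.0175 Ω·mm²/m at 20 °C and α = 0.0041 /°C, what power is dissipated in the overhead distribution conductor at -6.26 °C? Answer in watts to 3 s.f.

ρ = 0.0175 Ω·mm²/m = 1.75×10^-8 Ω·m
A = π(d/2)² = π(1.3950e-02 m)² = 6.114e-04 m²
R₍20₎ = ρL/A = (1.75×10^-8)(1210)/(6.114e-04) = 0.03464 Ω
R₍-6.26₎ = R₍20₎(1 + αΔT) = 0.03464 × (1 + 0.0041×-26.3) = 0.03091 Ω
P = I²R = (588)² × 0.03091 = 10700 W

10700 W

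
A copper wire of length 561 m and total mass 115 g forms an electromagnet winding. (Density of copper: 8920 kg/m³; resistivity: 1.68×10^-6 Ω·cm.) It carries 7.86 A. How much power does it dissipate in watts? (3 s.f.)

ρ = 1.68×10^-6 Ω·cm = 1.68×10^-8 Ω·m
A = m/(density·L) = 0.115/(8920×561) = 2.2981e-08 m²
R = ρL/A = (1.68×10^-8)(561)/(2.2981e-08) = 410.1 Ω
P = I²R = (7.86)² × 410.1 = 25300 W

25300 W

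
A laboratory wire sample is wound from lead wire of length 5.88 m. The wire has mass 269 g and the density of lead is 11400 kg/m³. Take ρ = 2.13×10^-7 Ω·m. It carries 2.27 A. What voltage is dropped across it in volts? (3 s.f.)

0.708 V

A = m/(density·L) = 0.269/(11400×5.88) = 4.0130e-06 m²
R = ρL/A = (2.13×10^-7)(5.88)/(4.0130e-06) = 0.3121 Ω
V = IR = 2.27 × 0.3121 = 0.708 V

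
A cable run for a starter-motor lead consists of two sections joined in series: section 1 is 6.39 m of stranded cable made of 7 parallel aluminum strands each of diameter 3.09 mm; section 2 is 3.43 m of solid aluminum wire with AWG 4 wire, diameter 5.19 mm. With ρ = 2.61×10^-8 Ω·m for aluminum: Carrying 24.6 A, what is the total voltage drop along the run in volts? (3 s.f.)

Section 1: A_strand = π(1.5450e-03)² = 7.499e-06 m²; R₁ = ρL/(N·A_s) = (2.61×10^-8)(6.39)/(7×7.499e-06) = 0.003177 Ω
Section 2: A = π(5.19/2 mm)² = π(2.5950e-03 m)² = 2.116e-05 m²
R₂ = (2.61×10^-8)(3.43)/(2.116e-05) = 0.004232 Ω
R = R₁ + R₂ = 0.007409 Ω
V = IR = 24.6 × 0.007409 = 0.182 V

0.182 V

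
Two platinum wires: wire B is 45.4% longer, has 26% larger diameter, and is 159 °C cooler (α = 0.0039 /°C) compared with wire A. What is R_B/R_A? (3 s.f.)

R ∝ ρL/d² with ρ ∝ (1+αΔT), so R_B/R_A = (1 + 45.4/100) × (1 + 26/100)⁻² × (1 − 0.0039×159)
= 1.454 × 0.6299 × 0.3799 = 0.348

0.348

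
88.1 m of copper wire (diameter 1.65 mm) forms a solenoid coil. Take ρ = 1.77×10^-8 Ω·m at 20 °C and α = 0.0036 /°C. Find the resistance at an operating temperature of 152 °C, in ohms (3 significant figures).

1.08 Ω

A = π(d/2)² = π(8.2500e-04 m)² = 2.138e-06 m²
R₍20°C₎ = ρL/A = (1.77×10^-8)(88.1)/(2.138e-06) = 0.7293 Ω
R = R₀(1 + αΔT) = 0.7293(1 + 0.0036×132) = 1.08 Ω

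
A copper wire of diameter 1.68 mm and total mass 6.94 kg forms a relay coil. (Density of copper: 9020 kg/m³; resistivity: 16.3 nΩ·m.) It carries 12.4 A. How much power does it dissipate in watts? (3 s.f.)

ρ = 16.3 nΩ·m = 1.63×10^-8 Ω·m
A = π(d/2)² = π(8.4000e-04 m)² = 2.2167e-06 m²
L = m/(density·A) = 6.94/(9020×2.2167e-06) = 347.1 m
R = ρL/A = (1.63×10^-8)(347.1)/(2.2167e-06) = 2.552 Ω
P = I²R = (12.4)² × 2.552 = 392 W

392 W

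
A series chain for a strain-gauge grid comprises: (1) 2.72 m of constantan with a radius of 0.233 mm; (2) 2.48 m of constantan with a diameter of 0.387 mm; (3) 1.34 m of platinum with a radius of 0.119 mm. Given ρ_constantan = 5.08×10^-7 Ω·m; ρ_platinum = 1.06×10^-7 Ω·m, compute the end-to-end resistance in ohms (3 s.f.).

22.0 Ω

Seg 1: A = πr² = π(2.3300e-04 m)² = 1.706e-07 m²
R_1 = (5.08×10^-7)(2.72)/(1.706e-07) = 8.102 Ω
Seg 2: A = π(d/2)² = π(1.9350e-04 m)² = 1.176e-07 m²
R_2 = (5.08×10^-7)(2.48)/(1.176e-07) = 10.71 Ω
Seg 3: A = πr² = π(1.1900e-04 m)² = 4.449e-08 m²
R_3 = (1.06×10^-7)(1.34)/(4.449e-08) = 3.193 Ω
R_total = R_1 + R_2 + R_3 = 22.0 Ω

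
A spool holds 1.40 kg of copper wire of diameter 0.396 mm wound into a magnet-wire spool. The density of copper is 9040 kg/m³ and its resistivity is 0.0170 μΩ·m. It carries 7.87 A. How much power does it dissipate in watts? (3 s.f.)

ρ = 0.0170 μΩ·m = 1.70×10^-8 Ω·m
A = π(d/2)² = π(1.9800e-04 m)² = 1.2316e-07 m²
L = m/(density·A) = 1.4/(9040×1.2316e-07) = 1257 m
R = ρL/A = (1.70×10^-8)(1257)/(1.2316e-07) = 173.6 Ω
P = I²R = (7.87)² × 173.6 = 10700 W

10700 W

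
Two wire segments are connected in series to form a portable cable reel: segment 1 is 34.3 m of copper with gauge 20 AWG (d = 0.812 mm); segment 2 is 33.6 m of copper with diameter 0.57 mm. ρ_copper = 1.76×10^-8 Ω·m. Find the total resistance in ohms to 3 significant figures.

3.48 Ω

Segment 1: A = π(0.812/2 mm)² = π(4.0600e-04 m)² = 5.178e-07 m²
R₁ = ρL/A = (1.76×10^-8)(34.3)/(5.178e-07) = 1.166 Ω
Segment 2: A = π(d/2)² = π(2.8500e-04 m)² = 2.552e-07 m²
R₂ = (1.76×10^-8)(33.6)/(2.552e-07) = 2.317 Ω
R = R₁ + R₂ = 3.48 Ω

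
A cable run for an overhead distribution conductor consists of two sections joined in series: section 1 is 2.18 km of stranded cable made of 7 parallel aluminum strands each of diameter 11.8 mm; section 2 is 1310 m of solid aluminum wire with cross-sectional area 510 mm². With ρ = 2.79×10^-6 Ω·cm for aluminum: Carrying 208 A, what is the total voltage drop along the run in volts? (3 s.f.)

31.4 V

ρ = 2.79×10^-6 Ω·cm = 2.79×10^-8 Ω·m
Section 1: A_strand = π(5.9000e-03)² = 1.094e-04 m²; R₁ = ρL/(N·A_s) = (2.79×10^-8)(2180)/(7×1.094e-04) = 0.07945 Ω
Section 2: A = 510 mm² = 5.100e-04 m²
R₂ = (2.79×10^-8)(1310)/(5.100e-04) = 0.07166 Ω
R = R₁ + R₂ = 0.1511 Ω
V = IR = 208 × 0.1511 = 31.4 V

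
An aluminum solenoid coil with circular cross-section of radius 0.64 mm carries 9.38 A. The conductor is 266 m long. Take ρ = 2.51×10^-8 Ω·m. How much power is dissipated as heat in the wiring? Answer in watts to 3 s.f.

457 W

A = πr² = π(6.4000e-04 m)² = 1.287e-06 m²
R = ρL/A = (2.51×10^-8)(266)/(1.287e-06) = 5.189 Ω
P = I²R = (9.38)² × 5.189 = 457 W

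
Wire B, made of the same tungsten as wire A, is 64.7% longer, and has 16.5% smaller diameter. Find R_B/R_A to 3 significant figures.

R ∝ L/d², so R_B/R_A = (1 + 64.7/100) × (1 − 16.5/100)⁻²
= 1.647 × 1.434 = 2.36

2.36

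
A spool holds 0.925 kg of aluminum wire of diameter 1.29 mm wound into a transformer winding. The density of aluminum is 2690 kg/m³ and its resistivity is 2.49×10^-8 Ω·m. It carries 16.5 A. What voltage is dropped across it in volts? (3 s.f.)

A = π(d/2)² = π(6.4500e-04 m)² = 1.3070e-06 m²
L = m/(density·A) = 0.925/(2690×1.3070e-06) = 263.1 m
R = ρL/A = (2.49×10^-8)(263.1)/(1.3070e-06) = 5.012 Ω
V = IR = 16.5 × 5.012 = 82.7 V

82.7 V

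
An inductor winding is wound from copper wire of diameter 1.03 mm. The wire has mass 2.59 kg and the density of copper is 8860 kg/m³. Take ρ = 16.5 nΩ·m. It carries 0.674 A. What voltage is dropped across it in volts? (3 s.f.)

4.68 V

ρ = 16.5 nΩ·m = 1.65×10^-8 Ω·m
A = π(d/2)² = π(5.1500e-04 m)² = 8.3323e-07 m²
L = m/(density·A) = 2.59/(8860×8.3323e-07) = 350.8 m
R = ρL/A = (1.65×10^-8)(350.8)/(8.3323e-07) = 6.947 Ω
V = IR = 0.674 × 6.947 = 4.68 V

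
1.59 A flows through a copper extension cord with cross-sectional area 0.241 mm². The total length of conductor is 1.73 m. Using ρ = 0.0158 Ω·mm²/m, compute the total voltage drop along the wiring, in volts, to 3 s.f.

0.180 V

ρ = 0.0158 Ω·mm²/m = 1.58×10^-8 Ω·m
A = 0.241 mm² = 2.410e-07 m²
R = ρL/A = (1.58×10^-8)(1.73)/(2.410e-07) = 0.1134 Ω
V = IR = 1.59 × 0.1134 = 0.180 V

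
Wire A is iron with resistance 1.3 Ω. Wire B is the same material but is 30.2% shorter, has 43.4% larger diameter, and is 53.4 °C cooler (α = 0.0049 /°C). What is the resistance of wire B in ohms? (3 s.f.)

R ∝ ρL/d² with ρ ∝ (1+αΔT), so R_B/R_A = (1 − 30.2/100) × (1 + 43.4/100)⁻² × (1 − 0.0049×53.4)
= 0.698 × 0.4863 × 0.7383 = 0.2506
R_B = 0.2506 × 1.3 = 0.326 Ω

0.326 Ω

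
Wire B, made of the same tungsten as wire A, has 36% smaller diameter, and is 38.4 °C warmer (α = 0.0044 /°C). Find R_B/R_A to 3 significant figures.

2.85

R ∝ ρL/d² with ρ ∝ (1+αΔT), so R_B/R_A = (1 − 36/100)⁻² × (1 + 0.0044×38.4)
= 2.441 × 1.169 = 2.85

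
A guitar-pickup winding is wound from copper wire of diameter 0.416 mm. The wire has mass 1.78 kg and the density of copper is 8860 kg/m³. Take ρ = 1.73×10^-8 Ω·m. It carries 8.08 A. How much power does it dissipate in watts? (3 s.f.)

12300 W

A = π(d/2)² = π(2.0800e-04 m)² = 1.3592e-07 m²
L = m/(density·A) = 1.78/(8860×1.3592e-07) = 1478 m
R = ρL/A = (1.73×10^-8)(1478)/(1.3592e-07) = 188.1 Ω
P = I²R = (8.08)² × 188.1 = 12300 W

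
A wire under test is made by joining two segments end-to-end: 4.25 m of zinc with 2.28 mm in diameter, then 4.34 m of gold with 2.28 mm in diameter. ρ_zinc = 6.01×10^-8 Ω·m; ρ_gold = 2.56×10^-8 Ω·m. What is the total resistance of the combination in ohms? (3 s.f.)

Segment 1: A = π(d/2)² = π(1.1400e-03 m)² = 4.083e-06 m²
R₁ = ρL/A = (6.01×10^-8)(4.25)/(4.083e-06) = 0.06256 Ω
R₂ = (2.56×10^-8)(4.34)/(4.083e-06) = 0.02721 Ω
R = R₁ + R₂ = 0.0898 Ω

0.0898 Ω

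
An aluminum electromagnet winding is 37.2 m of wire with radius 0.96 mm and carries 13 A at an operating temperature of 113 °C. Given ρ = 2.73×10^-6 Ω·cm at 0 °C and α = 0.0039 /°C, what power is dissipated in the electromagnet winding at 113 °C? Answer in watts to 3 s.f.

ρ = 2.73×10^-6 Ω·cm = 2.73×10^-8 Ω·m
A = πr² = π(9.6000e-04 m)² = 2.895e-06 m²
R₍0₎ = ρL/A = (2.73×10^-8)(37.2)/(2.895e-06) = 0.3508 Ω
R₍113₎ = R₍0₎(1 + αΔT) = 0.3508 × (1 + 0.0039×113) = 0.5053 Ω
P = I²R = (13)² × 0.5053 = 85.4 W

85.4 W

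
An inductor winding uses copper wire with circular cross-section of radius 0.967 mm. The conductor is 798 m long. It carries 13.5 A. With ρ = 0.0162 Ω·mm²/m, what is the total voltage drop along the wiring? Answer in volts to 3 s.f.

ρ = 0.0162 Ω·mm²/m = 1.62×10^-8 Ω·m
A = πr² = π(9.6700e-04 m)² = 2.938e-06 m²
R = ρL/A = (1.62×10^-8)(798)/(2.938e-06) = 4.401 Ω
V = IR = 13.5 × 4.401 = 59.4 V

59.4 V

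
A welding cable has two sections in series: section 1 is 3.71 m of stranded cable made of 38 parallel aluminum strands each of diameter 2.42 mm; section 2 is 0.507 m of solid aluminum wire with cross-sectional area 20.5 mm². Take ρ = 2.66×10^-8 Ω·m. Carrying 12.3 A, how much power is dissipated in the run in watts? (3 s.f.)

0.185 W

Section 1: A_strand = π(1.2100e-03)² = 4.600e-06 m²; R₁ = ρL/(N·A_s) = (2.66×10^-8)(3.71)/(38×4.600e-06) = 5.646×10^-4 Ω
Section 2: A = 20.5 mm² = 2.050e-05 m²
R₂ = (2.66×10^-8)(0.507)/(2.050e-05) = 6.579×10^-4 Ω
R = R₁ + R₂ = 0.001222 Ω
P = I²R = (12.3)² × 0.001222 = 0.185 W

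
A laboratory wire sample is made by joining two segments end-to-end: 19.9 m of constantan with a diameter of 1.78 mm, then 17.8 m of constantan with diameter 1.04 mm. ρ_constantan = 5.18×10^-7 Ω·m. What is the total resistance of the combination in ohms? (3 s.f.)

15.0 Ω

Segment 1: A = π(d/2)² = π(8.9000e-04 m)² = 2.488e-06 m²
R₁ = ρL/A = (5.18×10^-7)(19.9)/(2.488e-06) = 4.142 Ω
Segment 2: A = π(d/2)² = π(5.2000e-04 m)² = 8.495e-07 m²
R₂ = (5.18×10^-7)(17.8)/(8.495e-07) = 10.85 Ω
R = R₁ + R₂ = 15.0 Ω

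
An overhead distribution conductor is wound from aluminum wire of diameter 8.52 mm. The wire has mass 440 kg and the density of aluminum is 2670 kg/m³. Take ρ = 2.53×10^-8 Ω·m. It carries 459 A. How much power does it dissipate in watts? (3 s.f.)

A = π(d/2)² = π(4.2600e-03 m)² = 5.7012e-05 m²
L = m/(density·A) = 440/(2670×5.7012e-05) = 2890 m
R = ρL/A = (2.53×10^-8)(2890)/(5.7012e-05) = 1.283 Ω
P = I²R = (459)² × 1.283 = 2.70×10^5 W

2.70×10^5 W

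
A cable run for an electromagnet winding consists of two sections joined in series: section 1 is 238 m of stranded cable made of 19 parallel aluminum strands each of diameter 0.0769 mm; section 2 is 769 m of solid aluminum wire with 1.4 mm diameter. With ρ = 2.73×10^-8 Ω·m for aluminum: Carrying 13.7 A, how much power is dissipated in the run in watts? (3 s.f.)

16400 W

Section 1: A_strand = π(3.8450e-05)² = 4.645e-09 m²; R₁ = ρL/(N·A_s) = (2.73×10^-8)(238)/(19×4.645e-09) = 73.63 Ω
Section 2: A = π(d/2)² = π(7.0000e-04 m)² = 1.539e-06 m²
R₂ = (2.73×10^-8)(769)/(1.539e-06) = 13.64 Ω
R = R₁ + R₂ = 87.27 Ω
P = I²R = (13.7)² × 87.27 = 16400 W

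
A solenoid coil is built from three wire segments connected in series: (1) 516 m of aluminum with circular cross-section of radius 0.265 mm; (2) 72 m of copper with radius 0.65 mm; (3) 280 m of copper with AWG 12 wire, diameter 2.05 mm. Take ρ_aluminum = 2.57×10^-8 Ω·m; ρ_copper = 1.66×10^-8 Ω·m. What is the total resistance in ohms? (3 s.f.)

62.4 Ω

Seg 1: A = πr² = π(2.6500e-04 m)² = 2.206e-07 m²
R_1 = (2.57×10^-8)(516)/(2.206e-07) = 60.11 Ω
Seg 2: A = πr² = π(6.5000e-04 m)² = 1.327e-06 m²
R_2 = (1.66×10^-8)(72)/(1.327e-06) = 0.9005 Ω
Seg 3: A = π(2.05/2 mm)² = π(1.0250e-03 m)² = 3.301e-06 m²
R_3 = (1.66×10^-8)(280)/(3.301e-06) = 1.408 Ω
R_total = R_1 + R_2 + R_3 = 62.4 Ω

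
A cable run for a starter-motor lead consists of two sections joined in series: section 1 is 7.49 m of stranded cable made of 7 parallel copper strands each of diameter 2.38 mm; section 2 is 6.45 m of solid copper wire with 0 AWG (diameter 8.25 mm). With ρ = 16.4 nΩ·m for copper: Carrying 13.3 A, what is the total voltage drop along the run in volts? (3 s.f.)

0.0788 V

ρ = 16.4 nΩ·m = 1.64×10^-8 Ω·m
Section 1: A_strand = π(1.1900e-03)² = 4.449e-06 m²; R₁ = ρL/(N·A_s) = (1.64×10^-8)(7.49)/(7×4.449e-06) = 0.003944 Ω
Section 2: A = π(8.25/2 mm)² = π(4.1250e-03 m)² = 5.346e-05 m²
R₂ = (1.64×10^-8)(6.45)/(5.346e-05) = 0.001979 Ω
R = R₁ + R₂ = 0.005923 Ω
V = IR = 13.3 × 0.005923 = 0.0788 V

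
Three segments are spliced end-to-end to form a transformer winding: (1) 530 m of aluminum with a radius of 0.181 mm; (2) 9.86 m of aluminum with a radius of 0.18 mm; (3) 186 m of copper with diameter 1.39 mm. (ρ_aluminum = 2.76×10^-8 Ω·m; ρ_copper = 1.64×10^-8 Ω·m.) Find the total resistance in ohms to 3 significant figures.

147 Ω

Seg 1: A = πr² = π(1.8100e-04 m)² = 1.029e-07 m²
R_1 = (2.76×10^-8)(530)/(1.029e-07) = 142.1 Ω
Seg 2: A = πr² = π(1.8000e-04 m)² = 1.018e-07 m²
R_2 = (2.76×10^-8)(9.86)/(1.018e-07) = 2.674 Ω
Seg 3: A = π(d/2)² = π(6.9500e-04 m)² = 1.517e-06 m²
R_3 = (1.64×10^-8)(186)/(1.517e-06) = 2.01 Ω
R_total = R_1 + R_2 + R_3 = 147 Ω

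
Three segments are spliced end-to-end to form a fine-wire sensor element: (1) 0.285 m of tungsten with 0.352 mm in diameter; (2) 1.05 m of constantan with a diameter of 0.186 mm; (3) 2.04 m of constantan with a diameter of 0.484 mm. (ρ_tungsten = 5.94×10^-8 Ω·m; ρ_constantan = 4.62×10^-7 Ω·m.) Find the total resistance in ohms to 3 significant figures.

23.1 Ω

Seg 1: A = π(d/2)² = π(1.7600e-04 m)² = 9.731e-08 m²
R_1 = (5.94×10^-8)(0.285)/(9.731e-08) = 0.174 Ω
Seg 2: A = π(d/2)² = π(9.3000e-05 m)² = 2.717e-08 m²
R_2 = (4.62×10^-7)(1.05)/(2.717e-08) = 17.85 Ω
Seg 3: A = π(d/2)² = π(2.4200e-04 m)² = 1.840e-07 m²
R_3 = (4.62×10^-7)(2.04)/(1.840e-07) = 5.123 Ω
R_total = R_1 + R_2 + R_3 = 23.1 Ω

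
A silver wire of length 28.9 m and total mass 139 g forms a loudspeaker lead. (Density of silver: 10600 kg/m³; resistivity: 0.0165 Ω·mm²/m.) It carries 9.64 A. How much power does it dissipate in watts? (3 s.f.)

ρ = 0.0165 Ω·mm²/m = 1.65×10^-8 Ω·m
A = m/(density·L) = 0.139/(10600×28.9) = 4.5374e-07 m²
R = ρL/A = (1.65×10^-8)(28.9)/(4.5374e-07) = 1.051 Ω
P = I²R = (9.64)² × 1.051 = 97.7 W

97.7 W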